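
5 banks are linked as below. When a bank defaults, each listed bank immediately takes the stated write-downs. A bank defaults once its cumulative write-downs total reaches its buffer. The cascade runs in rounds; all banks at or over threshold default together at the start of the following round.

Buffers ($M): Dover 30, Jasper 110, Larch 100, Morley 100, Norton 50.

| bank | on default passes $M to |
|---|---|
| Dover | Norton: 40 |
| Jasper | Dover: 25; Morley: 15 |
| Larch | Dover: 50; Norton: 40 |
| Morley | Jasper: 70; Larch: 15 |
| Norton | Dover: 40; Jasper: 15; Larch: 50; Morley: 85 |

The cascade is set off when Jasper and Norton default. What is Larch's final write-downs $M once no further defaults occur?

Round 1 — Jasper, Norton default (initial).
  Dover: +25+40 → 65 ≥ 30
  Larch: +50 → 50 < 100
  Morley: +15+85 → 100 ≥ 100
Round 2 — Dover, Morley default.
  Larch: +15 → 65 < 100
No further defaults.

65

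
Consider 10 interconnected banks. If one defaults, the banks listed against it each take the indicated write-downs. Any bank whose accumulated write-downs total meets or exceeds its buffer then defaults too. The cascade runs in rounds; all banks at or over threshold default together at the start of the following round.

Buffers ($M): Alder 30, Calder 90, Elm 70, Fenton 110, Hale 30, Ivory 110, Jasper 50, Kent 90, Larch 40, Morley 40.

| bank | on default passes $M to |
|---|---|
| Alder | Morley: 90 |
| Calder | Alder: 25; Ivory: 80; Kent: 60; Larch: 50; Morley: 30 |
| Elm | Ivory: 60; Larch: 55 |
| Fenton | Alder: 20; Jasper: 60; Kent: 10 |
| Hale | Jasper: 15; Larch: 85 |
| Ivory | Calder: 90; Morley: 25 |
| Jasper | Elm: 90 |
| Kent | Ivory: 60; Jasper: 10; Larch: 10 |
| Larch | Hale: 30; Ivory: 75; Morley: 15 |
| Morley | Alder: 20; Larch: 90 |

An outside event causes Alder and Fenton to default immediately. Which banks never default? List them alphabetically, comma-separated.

Kent

Round 1 — Alder, Fenton default (initial).
  Jasper: +60 → 60 ≥ 50
  Kent: +10 → 10 < 90
  Morley: +90 → 90 ≥ 40
Round 2 — Jasper, Morley default.
  Elm: +90 → 90 ≥ 70
  Larch: +90 → 90 ≥ 40
Round 3 — Elm, Larch default.
  Hale: +30 → 30 ≥ 30
  Ivory: +60+75 → 135 ≥ 110
Round 4 — Hale, Ivory default.
  Calder: +90 → 90 ≥ 90
Round 5 — Calder defaults.
  Kent: +60 → 70 < 90
No further defaults.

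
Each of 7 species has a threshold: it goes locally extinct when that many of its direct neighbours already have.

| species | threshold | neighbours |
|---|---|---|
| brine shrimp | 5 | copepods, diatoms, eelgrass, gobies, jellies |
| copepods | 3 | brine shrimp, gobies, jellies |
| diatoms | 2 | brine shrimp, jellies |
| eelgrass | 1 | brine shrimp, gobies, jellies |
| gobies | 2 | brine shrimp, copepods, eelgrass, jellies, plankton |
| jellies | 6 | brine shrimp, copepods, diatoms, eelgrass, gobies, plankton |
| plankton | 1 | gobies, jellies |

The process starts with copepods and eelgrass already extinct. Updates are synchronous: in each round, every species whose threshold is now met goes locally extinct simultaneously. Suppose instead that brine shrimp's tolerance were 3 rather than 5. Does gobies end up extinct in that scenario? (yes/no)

With brine shrimp's tolerance at 3:
Round 1 — copepods, eelgrass go locally extinct (initial).
Round 2 — checking thresholds:
  brine shrimp: 2 of 5 neighbours < 3, below threshold.
  gobies: 2 of 5 neighbours ≥ 2, goes locally extinct.
  jellies: 2 of 6 neighbours < 6, below threshold.
Round 3 — checking thresholds:
  brine shrimp: 3 of 5 neighbours ≥ 3, goes locally extinct.
  jellies: 3 of 6 neighbours < 6, below threshold.
  plankton: 1 of 2 neighbours ≥ 1, goes locally extinct.
Round 4 — no new extinctions; cascade stops.

yes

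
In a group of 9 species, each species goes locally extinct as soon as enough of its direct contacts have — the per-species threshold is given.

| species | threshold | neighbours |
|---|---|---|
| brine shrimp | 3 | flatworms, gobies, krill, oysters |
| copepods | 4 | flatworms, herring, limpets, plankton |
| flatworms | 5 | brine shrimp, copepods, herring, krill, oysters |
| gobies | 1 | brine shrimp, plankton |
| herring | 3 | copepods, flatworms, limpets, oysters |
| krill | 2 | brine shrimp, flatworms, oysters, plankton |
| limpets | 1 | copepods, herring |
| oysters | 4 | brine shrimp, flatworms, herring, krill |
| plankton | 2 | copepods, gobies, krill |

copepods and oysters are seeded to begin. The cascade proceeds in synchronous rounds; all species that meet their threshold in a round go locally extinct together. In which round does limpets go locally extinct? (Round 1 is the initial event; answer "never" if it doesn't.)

2

Round 1 — copepods, oysters go locally extinct (initial).
Round 2 — checking thresholds:
  brine shrimp: 1 of 4 neighbours < 3, below threshold.
  flatworms: 2 of 5 neighbours < 5, below threshold.
  herring: 2 of 4 neighbours < 3, below threshold.
  krill: 1 of 4 neighbours < 2, below threshold.
  limpets: 1 of 2 neighbours ≥ 1, goes locally extinct.
  plankton: 1 of 3 neighbours < 2, below threshold.
Round 3 — checking thresholds:
  brine shrimp: 1 of 4 neighbours < 3, below threshold.
  flatworms: 2 of 5 neighbours < 5, below threshold.
  herring: 3 of 4 neighbours ≥ 3, goes locally extinct.
  krill: 1 of 4 neighbours < 2, below threshold.
  plankton: 1 of 3 neighbours < 2, below threshold.
Round 4 — no new extinctions; cascade stops.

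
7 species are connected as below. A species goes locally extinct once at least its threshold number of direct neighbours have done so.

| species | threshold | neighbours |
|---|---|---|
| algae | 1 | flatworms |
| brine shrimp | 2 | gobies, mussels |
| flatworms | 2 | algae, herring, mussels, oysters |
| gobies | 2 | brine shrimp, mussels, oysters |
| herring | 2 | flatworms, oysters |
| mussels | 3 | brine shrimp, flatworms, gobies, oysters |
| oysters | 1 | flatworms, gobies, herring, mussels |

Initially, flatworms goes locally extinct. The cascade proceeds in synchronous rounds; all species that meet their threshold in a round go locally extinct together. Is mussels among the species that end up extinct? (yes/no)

no

Round 1 — flatworms goes locally extinct (initial).
Round 2 — checking thresholds:
  algae: 1 of 1 neighbours ≥ 1, goes locally extinct.
  herring: 1 of 2 neighbours < 2, below threshold.
  mussels: 1 of 4 neighbours < 3, below threshold.
  oysters: 1 of 4 neighbours ≥ 1, goes locally extinct.
Round 3 — checking thresholds:
  gobies: 1 of 3 neighbours < 2, below threshold.
  herring: 2 of 2 neighbours ≥ 2, goes locally extinct.
  mussels: 2 of 4 neighbours < 3, below threshold.
Round 4 — no new extinctions; cascade stops.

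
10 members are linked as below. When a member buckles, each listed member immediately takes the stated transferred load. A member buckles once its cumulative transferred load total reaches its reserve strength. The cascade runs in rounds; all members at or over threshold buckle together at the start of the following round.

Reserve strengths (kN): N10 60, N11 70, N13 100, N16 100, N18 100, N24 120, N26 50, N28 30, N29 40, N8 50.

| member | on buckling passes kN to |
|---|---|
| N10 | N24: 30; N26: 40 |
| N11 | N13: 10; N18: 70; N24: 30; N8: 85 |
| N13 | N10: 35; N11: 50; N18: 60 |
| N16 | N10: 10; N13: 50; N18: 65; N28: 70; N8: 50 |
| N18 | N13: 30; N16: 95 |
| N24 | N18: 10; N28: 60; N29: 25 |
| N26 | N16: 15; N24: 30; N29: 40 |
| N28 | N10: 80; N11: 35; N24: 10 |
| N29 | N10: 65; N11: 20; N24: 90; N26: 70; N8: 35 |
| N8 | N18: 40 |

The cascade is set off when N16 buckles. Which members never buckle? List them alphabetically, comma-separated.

Round 1 — N16 buckles (initial).
  N10: +10 → 10 < 60
  N13: +50 → 50 < 100
  N18: +65 → 65 < 100
  N28: +70 → 70 ≥ 30
  N8: +50 → 50 ≥ 50
Round 2 — N28, N8 buckle.
  N10: +80 → 90 ≥ 60
  N11: +35 → 35 < 70
  N18: +40 → 105 ≥ 100
  N24: +10 → 10 < 120
Round 3 — N10, N18 buckle.
  N13: +30 → 80 < 100
  N24: +30 → 40 < 120
  N26: +40 → 40 < 50
No further bucklings.

N11, N13, N24, N26, N29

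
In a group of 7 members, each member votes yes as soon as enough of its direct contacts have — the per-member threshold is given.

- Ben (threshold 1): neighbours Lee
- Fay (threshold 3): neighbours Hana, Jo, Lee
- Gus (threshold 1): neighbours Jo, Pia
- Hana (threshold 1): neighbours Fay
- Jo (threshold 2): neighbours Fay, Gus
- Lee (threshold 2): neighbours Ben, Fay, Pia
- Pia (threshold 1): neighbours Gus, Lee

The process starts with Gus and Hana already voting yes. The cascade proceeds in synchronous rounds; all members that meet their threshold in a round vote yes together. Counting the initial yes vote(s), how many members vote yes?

3

Round 1 — Gus, Hana vote yes (initial).
Round 2 — checking thresholds:
  Fay: 1 of 3 neighbours < 3, not yet.
  Jo: 1 of 2 neighbours < 2, not yet.
  Pia: 1 of 2 neighbours ≥ 1, votes yes.
Round 3 — no new yes votes; cascade stops.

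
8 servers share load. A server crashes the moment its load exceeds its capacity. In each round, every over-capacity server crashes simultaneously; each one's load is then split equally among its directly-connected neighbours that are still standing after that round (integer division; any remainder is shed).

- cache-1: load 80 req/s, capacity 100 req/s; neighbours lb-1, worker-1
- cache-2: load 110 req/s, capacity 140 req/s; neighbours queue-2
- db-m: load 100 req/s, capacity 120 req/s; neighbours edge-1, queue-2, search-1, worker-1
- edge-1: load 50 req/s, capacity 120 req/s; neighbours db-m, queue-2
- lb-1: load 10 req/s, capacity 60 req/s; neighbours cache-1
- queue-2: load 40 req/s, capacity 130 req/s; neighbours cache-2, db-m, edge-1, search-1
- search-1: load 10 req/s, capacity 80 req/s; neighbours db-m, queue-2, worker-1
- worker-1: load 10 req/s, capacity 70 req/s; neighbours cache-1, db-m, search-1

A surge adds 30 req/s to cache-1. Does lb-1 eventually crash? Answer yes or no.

Round 1 — cache-1 at 110 > 100. cache-1 crashes.
  cache-1 sheds 110 req/s to lb-1, worker-1: 55 each.
    lb-1: 10+55 = 65 > 60
    worker-1: 10+55 = 65 ≤ 70
Round 2 — lb-1 crashes.
  lb-1 sheds 65 req/s: no online neighbours, lost.
No further crashes.

yes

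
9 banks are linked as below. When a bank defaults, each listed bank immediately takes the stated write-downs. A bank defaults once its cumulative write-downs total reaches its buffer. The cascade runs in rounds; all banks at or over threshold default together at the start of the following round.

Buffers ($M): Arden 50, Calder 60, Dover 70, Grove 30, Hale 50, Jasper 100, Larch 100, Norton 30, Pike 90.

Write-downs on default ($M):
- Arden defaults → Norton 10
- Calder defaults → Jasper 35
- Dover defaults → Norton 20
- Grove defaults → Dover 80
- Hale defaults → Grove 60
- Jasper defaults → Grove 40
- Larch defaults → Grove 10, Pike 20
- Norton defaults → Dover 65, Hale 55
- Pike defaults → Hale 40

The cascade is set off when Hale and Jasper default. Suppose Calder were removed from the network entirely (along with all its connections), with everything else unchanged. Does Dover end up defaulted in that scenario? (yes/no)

yes

With Calder removed:
Round 1 — Hale, Jasper default (initial).
  Grove: +60+40 → 100 ≥ 30
Round 2 — Grove defaults.
  Dover: +80 → 80 ≥ 70
Round 3 — Dover defaults.
  Norton: +20 → 20 < 30
No further defaults.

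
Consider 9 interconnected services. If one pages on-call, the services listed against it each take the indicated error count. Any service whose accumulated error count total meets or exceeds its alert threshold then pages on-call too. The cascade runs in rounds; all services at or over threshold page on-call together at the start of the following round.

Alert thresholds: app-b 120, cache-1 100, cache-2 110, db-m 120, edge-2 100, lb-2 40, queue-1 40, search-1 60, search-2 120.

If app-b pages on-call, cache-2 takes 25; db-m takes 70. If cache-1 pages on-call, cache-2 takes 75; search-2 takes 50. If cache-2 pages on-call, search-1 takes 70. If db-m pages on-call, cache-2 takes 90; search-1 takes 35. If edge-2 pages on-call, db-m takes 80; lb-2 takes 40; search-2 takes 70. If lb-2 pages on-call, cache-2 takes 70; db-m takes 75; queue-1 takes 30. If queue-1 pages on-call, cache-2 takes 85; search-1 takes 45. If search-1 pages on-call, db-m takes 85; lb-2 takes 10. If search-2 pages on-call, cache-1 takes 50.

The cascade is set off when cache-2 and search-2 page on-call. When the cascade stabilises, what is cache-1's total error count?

50

Round 1 — cache-2, search-2 page on-call (initial).
  cache-1: +50 → 50 < 100
  search-1: +70 → 70 ≥ 60
Round 2 — search-1 pages on-call.
  db-m: +85 → 85 < 120
  lb-2: +10 → 10 < 40
No further pages.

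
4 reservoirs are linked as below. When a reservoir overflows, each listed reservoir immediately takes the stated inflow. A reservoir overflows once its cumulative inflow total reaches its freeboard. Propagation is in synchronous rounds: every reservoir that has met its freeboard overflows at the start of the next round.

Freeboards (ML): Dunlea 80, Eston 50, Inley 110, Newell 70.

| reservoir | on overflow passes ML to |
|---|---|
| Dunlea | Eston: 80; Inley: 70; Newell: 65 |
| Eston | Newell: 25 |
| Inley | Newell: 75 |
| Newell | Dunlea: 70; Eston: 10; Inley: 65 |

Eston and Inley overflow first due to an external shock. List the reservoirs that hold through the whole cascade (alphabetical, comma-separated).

Dunlea

Round 1 — Eston, Inley overflow (initial).
  Newell: +25+75 → 100 ≥ 70
Round 2 — Newell overflows.
  Dunlea: +70 → 70 < 80
No further overflows.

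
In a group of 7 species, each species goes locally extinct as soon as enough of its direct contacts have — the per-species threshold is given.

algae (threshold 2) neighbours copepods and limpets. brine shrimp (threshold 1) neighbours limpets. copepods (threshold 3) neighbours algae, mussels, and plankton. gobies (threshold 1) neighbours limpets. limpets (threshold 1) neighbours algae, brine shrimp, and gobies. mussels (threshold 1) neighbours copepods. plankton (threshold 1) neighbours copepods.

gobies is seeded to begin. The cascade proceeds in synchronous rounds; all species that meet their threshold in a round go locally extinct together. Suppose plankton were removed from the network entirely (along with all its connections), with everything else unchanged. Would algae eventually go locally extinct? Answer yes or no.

no

With plankton removed:
Round 1 — gobies goes locally extinct (initial).
Round 2 — checking thresholds:
  limpets: 1 of 3 neighbours ≥ 1, goes locally extinct.
Round 3 — checking thresholds:
  algae: 1 of 2 neighbours < 2, not yet.
  brine shrimp: 1 of 1 neighbours ≥ 1, goes locally extinct.
Round 4 — no new extinctions; cascade stops.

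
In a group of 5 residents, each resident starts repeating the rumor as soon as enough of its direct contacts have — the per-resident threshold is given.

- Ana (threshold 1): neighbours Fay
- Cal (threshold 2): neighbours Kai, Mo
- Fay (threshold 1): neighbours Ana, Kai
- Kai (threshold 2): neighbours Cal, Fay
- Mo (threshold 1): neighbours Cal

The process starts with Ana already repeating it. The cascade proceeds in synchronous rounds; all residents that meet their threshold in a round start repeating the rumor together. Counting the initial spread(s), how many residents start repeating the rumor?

2

Round 1 — Ana starts repeating the rumor (initial).
Round 2 — checking thresholds:
  Fay: 1 of 2 neighbours ≥ 1, starts repeating the rumor.
Round 3 — no new spreads; cascade stops.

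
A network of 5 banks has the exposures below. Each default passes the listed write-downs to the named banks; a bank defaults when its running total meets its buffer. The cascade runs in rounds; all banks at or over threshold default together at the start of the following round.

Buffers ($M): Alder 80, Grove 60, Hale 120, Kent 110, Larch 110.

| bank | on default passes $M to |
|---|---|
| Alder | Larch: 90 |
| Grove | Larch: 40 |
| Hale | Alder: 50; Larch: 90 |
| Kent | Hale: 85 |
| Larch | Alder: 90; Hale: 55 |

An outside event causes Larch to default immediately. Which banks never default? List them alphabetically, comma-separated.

Round 1 — Larch defaults (initial).
  Alder: +90 → 90 ≥ 80
  Hale: +55 → 55 < 120
Round 2 — Alder defaults.
No further defaults.

Grove, Hale, Kent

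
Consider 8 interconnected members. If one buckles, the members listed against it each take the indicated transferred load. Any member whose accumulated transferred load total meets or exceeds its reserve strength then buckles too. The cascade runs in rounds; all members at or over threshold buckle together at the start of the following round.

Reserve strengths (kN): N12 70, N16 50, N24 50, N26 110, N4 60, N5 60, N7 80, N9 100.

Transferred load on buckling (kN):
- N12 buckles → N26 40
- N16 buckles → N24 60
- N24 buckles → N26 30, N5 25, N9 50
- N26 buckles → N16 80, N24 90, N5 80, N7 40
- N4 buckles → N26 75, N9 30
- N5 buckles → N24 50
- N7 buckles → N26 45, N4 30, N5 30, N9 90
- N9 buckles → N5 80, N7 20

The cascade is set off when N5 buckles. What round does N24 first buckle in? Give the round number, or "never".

2

Round 1 — N5 buckles (initial).
  N24: +50 → 50 ≥ 50
Round 2 — N24 buckles.
  N26: +30 → 30 < 110
  N9: +50 → 50 < 100
No further bucklings.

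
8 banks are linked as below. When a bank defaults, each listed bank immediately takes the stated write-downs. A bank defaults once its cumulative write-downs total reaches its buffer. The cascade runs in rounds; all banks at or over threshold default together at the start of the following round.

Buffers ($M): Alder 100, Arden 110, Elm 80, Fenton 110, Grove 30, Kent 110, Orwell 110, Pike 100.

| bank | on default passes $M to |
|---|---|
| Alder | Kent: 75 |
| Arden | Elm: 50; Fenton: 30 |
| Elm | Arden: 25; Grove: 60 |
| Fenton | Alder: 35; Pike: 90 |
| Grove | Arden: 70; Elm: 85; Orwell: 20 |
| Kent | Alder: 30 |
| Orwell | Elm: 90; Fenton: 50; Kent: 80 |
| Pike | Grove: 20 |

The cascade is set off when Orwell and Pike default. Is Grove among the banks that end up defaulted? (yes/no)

yes

Round 1 — Orwell, Pike default (initial).
  Elm: +90 → 90 ≥ 80
  Fenton: +50 → 50 < 110
  Grove: +20 → 20 < 30
  Kent: +80 → 80 < 110
Round 2 — Elm defaults.
  Arden: +25 → 25 < 110
  Grove: +60 → 80 ≥ 30
Round 3 — Grove defaults.
  Arden: +70 → 95 < 110
No further defaults.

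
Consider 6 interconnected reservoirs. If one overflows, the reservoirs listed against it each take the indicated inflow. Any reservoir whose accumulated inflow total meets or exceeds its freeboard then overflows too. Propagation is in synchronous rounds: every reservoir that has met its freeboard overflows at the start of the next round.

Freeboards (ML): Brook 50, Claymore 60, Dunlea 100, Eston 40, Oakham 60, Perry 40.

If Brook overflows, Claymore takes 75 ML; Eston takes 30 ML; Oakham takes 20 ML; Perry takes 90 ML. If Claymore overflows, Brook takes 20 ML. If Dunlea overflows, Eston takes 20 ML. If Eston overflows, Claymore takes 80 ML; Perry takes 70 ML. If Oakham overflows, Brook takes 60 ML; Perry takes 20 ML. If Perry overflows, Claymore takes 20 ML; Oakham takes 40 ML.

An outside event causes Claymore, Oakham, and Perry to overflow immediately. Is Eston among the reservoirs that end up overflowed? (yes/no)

Round 1 — Claymore, Oakham, Perry overflow (initial).
  Brook: +20+60 → 80 ≥ 50
Round 2 — Brook overflows.
  Eston: +30 → 30 < 40
No further overflows.

no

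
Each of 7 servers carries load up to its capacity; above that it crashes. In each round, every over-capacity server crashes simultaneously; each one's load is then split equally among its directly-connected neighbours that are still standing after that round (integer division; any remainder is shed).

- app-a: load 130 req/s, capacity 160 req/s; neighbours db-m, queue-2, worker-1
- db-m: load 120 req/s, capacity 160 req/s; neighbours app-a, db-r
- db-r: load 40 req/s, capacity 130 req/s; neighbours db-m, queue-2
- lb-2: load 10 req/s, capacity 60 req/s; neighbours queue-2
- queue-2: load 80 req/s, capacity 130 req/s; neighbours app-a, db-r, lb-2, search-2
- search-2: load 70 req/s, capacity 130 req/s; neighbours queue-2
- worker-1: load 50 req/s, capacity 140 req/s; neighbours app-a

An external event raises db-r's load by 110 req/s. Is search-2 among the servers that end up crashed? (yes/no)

no

Round 1 — db-r at 150 > 130. db-r crashes.
  db-r sheds 150 req/s to db-m, queue-2: 75 each.
    db-m: 120+75 = 195 > 160
    queue-2: 80+75 = 155 > 130
Round 2 — db-m, queue-2 crash.
  db-m sheds 195 req/s to app-a: 195 each.
    app-a: 130+195 = 325 > 160
  queue-2 sheds 155 req/s to app-a, lb-2, search-2: 51 each (2 lost).
    app-a: 325+51 = 376 > 160
    lb-2: 10+51 = 61 > 60
    search-2: 70+51 = 121 ≤ 130
Round 3 — app-a, lb-2 crash.
  app-a sheds 376 req/s to worker-1: 376 each.
    worker-1: 50+376 = 426 > 140
  lb-2 sheds 61 req/s: no online neighbours, lost.
Round 4 — worker-1 crashes.
  worker-1 sheds 426 req/s: no online neighbours, lost.
No further crashes.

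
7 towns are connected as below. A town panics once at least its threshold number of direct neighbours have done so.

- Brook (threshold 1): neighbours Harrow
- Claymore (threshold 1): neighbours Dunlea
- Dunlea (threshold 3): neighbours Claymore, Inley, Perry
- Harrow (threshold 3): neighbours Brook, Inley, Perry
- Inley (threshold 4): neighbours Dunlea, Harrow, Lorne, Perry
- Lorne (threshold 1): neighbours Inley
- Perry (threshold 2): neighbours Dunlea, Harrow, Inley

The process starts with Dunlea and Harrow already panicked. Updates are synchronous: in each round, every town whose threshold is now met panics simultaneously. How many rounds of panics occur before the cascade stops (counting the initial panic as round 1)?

2

Round 1 — Dunlea, Harrow panic (initial).
Round 2 — checking thresholds:
  Brook: 1 of 1 neighbours ≥ 1, panics.
  Claymore: 1 of 1 neighbours ≥ 1, panics.
  Inley: 2 of 4 neighbours < 4, below threshold.
  Perry: 2 of 3 neighbours ≥ 2, panics.
Round 3 — no new panics; cascade stops.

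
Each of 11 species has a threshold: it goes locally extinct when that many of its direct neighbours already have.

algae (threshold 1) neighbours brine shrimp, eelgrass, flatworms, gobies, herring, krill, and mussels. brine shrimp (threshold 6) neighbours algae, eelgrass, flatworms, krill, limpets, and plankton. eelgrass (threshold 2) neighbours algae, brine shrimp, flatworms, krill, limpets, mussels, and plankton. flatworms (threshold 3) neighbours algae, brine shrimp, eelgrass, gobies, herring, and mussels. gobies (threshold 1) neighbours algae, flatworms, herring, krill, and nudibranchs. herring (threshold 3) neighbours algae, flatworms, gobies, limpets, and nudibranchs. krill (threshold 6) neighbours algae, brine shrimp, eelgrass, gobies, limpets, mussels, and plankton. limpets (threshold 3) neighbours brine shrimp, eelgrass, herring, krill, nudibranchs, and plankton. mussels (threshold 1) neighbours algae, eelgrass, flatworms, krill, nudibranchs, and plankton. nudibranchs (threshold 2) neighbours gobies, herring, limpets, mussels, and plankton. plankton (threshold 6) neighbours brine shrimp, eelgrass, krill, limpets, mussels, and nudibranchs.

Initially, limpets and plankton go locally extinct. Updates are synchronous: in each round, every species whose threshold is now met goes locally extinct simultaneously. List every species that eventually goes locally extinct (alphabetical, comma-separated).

algae, brine shrimp, eelgrass, flatworms, gobies, herring, krill, limpets, mussels, nudibranchs, plankton

Round 1 — limpets, plankton go locally extinct (initial).
Round 2 — checking thresholds:
  brine shrimp: 2 of 6 neighbours < 6, not yet.
  eelgrass: 2 of 7 neighbours ≥ 2, goes locally extinct.
  herring: 1 of 5 neighbours < 3, not yet.
  krill: 2 of 7 neighbours < 6, not yet.
  mussels: 1 of 6 neighbours ≥ 1, goes locally extinct.
  nudibranchs: 2 of 5 neighbours ≥ 2, goes locally extinct.
Round 3 — checking thresholds:
  algae: 2 of 7 neighbours ≥ 1, goes locally extinct.
  brine shrimp: 3 of 6 neighbours < 6, not yet.
  flatworms: 2 of 6 neighbours < 3, not yet.
  gobies: 1 of 5 neighbours ≥ 1, goes locally extinct.
  herring: 2 of 5 neighbours < 3, not yet.
  krill: 4 of 7 neighbours < 6, not yet.
Round 4 — checking thresholds:
  brine shrimp: 4 of 6 neighbours < 6, not yet.
  flatworms: 4 of 6 neighbours ≥ 3, goes locally extinct.
  herring: 4 of 5 neighbours ≥ 3, goes locally extinct.
  krill: 6 of 7 neighbours ≥ 6, goes locally extinct.
Round 5 — checking thresholds:
  brine shrimp: 6 of 6 neighbours ≥ 6, goes locally extinct.
Round 6 — no new extinctions; cascade stops.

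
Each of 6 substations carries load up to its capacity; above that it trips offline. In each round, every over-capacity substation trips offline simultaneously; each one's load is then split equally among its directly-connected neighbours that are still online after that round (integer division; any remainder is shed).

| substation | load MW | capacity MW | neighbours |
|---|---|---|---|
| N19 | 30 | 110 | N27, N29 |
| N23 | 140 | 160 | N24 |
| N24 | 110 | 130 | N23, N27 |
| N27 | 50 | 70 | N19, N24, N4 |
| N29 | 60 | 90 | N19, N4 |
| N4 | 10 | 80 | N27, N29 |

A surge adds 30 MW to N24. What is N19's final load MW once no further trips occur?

Round 1 — N24 at 140 > 130. N24 trips offline.
  N24 sheds 140 MW to N23, N27: 70 each.
    N23: 140+70 = 210 > 160
    N27: 50+70 = 120 > 70
Round 2 — N23, N27 trip offline.
  N23 sheds 210 MW: no online neighbours, lost.
  N27 sheds 120 MW to N19, N4: 60 each.
    N19: 30+60 = 90 ≤ 110
    N4: 10+60 = 70 ≤ 80
No further trips.

90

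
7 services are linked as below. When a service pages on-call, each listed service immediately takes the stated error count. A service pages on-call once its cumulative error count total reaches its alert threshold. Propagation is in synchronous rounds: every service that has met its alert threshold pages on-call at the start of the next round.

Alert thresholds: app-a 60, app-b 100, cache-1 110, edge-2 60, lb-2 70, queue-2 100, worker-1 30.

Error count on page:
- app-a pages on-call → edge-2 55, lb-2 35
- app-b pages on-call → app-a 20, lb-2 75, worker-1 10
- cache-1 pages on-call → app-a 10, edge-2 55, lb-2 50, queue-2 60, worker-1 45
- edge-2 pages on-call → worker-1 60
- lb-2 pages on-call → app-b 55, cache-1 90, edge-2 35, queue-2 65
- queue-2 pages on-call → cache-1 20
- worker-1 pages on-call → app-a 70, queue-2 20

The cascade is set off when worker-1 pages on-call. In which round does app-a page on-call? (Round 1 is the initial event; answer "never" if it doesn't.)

Round 1 — worker-1 pages on-call (initial).
  app-a: +70 → 70 ≥ 60
  queue-2: +20 → 20 < 100
Round 2 — app-a pages on-call.
  edge-2: +55 → 55 < 60
  lb-2: +35 → 35 < 70
No further pages.

2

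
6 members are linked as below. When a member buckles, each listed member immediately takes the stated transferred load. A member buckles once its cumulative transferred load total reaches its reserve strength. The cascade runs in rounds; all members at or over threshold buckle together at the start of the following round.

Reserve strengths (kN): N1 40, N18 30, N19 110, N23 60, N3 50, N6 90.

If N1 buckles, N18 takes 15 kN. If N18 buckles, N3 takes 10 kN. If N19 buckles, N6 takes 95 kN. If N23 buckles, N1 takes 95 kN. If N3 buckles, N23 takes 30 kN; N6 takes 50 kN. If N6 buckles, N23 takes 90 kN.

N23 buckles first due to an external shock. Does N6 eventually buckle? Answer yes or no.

no

Round 1 — N23 buckles (initial).
  N1: +95 → 95 ≥ 40
Round 2 — N1 buckles.
  N18: +15 → 15 < 30
No further bucklings.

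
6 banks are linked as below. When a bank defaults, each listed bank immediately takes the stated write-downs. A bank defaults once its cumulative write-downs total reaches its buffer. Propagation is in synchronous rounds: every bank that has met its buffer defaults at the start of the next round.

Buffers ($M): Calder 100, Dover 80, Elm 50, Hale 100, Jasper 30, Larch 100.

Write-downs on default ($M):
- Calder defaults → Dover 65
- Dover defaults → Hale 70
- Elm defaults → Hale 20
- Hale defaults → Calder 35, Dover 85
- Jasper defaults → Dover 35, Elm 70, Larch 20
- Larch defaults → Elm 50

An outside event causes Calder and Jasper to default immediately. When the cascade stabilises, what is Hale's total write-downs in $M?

Round 1 — Calder, Jasper default (initial).
  Dover: +65+35 → 100 ≥ 80
  Elm: +70 → 70 ≥ 50
  Larch: +20 → 20 < 100
Round 2 — Dover, Elm default.
  Hale: +70+20 → 90 < 100
No further defaults.

90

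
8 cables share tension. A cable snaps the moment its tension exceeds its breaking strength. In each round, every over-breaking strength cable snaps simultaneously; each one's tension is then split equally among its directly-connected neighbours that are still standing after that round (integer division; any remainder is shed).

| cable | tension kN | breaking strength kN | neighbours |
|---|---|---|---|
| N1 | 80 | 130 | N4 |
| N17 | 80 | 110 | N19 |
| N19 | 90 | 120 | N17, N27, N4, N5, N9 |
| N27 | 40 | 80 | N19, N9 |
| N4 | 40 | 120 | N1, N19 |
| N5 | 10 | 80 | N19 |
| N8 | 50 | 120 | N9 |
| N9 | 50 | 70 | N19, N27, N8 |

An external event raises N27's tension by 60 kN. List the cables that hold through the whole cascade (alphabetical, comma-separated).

N1, N4, N5

Round 1 — N27 at 100 > 80. N27 snaps.
  N27 sheds 100 kN to N19, N9: 50 each.
    N19: 90+50 = 140 > 120
    N9: 50+50 = 100 > 70
Round 2 — N19, N9 snap.
  N19 sheds 140 kN to N17, N4, N5: 46 each (2 lost).
    N17: 80+46 = 126 > 110
    N4: 40+46 = 86 ≤ 120
    N5: 10+46 = 56 ≤ 80
  N9 sheds 100 kN to N8: 100 each.
    N8: 50+100 = 150 > 120
Round 3 — N17, N8 snap.
  N17 sheds 126 kN: no online neighbours, lost.
  N8 sheds 150 kN: no online neighbours, lost.
No further breaks.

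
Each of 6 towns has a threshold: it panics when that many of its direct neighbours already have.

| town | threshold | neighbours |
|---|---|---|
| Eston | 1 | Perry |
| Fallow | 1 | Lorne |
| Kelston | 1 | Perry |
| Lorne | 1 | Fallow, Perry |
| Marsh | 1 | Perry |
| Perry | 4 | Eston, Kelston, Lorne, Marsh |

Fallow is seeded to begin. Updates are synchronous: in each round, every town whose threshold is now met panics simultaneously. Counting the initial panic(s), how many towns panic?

Round 1 — Fallow panics (initial).
Round 2 — checking thresholds:
  Lorne: 1 of 2 neighbours ≥ 1, panics.
Round 3 — no new panics; cascade stops.

2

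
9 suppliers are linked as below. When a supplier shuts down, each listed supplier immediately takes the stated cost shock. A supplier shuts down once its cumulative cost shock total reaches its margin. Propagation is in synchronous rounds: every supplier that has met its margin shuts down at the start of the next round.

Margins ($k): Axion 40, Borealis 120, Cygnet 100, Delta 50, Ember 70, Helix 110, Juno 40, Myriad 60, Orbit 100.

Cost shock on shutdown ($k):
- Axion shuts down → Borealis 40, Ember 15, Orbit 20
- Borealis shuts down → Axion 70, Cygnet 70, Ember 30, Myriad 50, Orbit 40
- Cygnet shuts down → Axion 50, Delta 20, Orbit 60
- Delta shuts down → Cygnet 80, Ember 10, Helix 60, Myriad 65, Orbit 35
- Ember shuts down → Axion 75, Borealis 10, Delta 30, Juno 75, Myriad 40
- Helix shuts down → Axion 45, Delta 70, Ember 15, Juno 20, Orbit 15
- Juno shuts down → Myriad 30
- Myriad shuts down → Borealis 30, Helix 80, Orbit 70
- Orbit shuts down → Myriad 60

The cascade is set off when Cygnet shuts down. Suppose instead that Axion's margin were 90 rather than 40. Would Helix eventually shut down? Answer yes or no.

no

With Axion's margin at 90:
Round 1 — Cygnet shuts down (initial).
  Axion: +50 → 50 < 90
  Delta: +20 → 20 < 50
  Orbit: +60 → 60 < 100
No further shutdowns.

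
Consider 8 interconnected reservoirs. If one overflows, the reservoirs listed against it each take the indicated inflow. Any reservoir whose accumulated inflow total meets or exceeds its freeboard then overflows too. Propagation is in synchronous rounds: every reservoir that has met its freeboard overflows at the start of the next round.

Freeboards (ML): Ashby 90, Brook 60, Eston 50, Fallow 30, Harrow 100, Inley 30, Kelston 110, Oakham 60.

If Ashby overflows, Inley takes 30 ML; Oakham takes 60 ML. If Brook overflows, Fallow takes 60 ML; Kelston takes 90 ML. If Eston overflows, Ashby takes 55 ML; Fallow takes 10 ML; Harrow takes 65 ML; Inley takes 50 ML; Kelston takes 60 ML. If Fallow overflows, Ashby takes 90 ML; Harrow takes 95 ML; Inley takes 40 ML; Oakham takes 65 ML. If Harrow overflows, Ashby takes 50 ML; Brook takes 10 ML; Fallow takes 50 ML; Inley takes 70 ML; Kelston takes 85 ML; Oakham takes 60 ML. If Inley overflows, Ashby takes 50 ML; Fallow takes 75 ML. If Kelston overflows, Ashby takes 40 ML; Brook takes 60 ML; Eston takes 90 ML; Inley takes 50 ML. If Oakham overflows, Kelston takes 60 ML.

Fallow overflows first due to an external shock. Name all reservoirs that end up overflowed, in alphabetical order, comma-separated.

Round 1 — Fallow overflows (initial).
  Ashby: +90 → 90 ≥ 90
  Harrow: +95 → 95 < 100
  Inley: +40 → 40 ≥ 30
  Oakham: +65 → 65 ≥ 60
Round 2 — Ashby, Inley, Oakham overflow.
  Kelston: +60 → 60 < 110
No further overflows.

Ashby, Fallow, Inley, Oakham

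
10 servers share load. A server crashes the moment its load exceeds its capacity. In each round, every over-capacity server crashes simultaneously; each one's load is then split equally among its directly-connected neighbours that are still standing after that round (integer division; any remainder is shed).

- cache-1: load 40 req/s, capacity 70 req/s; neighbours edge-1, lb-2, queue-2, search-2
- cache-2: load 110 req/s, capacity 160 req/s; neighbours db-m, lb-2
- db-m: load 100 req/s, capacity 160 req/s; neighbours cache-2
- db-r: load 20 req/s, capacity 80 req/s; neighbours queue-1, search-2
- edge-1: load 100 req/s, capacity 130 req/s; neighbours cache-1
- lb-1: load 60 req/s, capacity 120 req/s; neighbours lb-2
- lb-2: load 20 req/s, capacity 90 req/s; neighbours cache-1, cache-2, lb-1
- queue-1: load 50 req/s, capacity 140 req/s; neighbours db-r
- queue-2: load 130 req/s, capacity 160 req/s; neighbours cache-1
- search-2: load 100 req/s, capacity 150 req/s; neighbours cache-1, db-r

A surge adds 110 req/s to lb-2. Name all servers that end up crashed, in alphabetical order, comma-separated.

Round 1 — lb-2 at 130 > 90. lb-2 crashes.
  lb-2 sheds 130 req/s to cache-1, cache-2, lb-1: 43 each (1 lost).
    cache-1: 40+43 = 83 > 70
    cache-2: 110+43 = 153 ≤ 160
    lb-1: 60+43 = 103 ≤ 120
Round 2 — cache-1 crashes.
  cache-1 sheds 83 req/s to edge-1, queue-2, search-2: 27 each (2 lost).
    edge-1: 100+27 = 127 ≤ 130
    queue-2: 130+27 = 157 ≤ 160
    search-2: 100+27 = 127 ≤ 150
No further crashes.

cache-1, lb-2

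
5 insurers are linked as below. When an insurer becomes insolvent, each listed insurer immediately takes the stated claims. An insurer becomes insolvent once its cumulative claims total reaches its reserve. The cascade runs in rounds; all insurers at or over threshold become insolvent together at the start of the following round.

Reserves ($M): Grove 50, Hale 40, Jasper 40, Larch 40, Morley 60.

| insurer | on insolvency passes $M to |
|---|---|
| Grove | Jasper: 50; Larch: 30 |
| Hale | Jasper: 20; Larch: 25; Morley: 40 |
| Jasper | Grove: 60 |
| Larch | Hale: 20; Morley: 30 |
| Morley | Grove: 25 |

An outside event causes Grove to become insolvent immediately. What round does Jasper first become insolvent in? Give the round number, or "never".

2

Round 1 — Grove becomes insolvent (initial).
  Jasper: +50 → 50 ≥ 40
  Larch: +30 → 30 < 40
Round 2 — Jasper becomes insolvent.
No further insolvencies.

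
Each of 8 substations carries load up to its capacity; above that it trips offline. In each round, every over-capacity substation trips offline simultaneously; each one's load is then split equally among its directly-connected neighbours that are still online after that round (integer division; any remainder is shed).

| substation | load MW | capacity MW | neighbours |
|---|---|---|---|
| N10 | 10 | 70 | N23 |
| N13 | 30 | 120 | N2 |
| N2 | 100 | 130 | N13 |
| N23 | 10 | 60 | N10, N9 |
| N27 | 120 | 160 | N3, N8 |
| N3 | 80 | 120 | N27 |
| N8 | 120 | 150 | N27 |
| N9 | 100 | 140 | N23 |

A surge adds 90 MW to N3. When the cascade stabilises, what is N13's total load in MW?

Round 1 — N3 at 170 > 120. N3 trips offline.
  N3 sheds 170 MW to N27: 170 each.
    N27: 120+170 = 290 > 160
Round 2 — N27 trips offline.
  N27 sheds 290 MW to N8: 290 each.
    N8: 120+290 = 410 > 150
Round 3 — N8 trips offline.
  N8 sheds 410 MW: no online neighbours, lost.
No further trips.

30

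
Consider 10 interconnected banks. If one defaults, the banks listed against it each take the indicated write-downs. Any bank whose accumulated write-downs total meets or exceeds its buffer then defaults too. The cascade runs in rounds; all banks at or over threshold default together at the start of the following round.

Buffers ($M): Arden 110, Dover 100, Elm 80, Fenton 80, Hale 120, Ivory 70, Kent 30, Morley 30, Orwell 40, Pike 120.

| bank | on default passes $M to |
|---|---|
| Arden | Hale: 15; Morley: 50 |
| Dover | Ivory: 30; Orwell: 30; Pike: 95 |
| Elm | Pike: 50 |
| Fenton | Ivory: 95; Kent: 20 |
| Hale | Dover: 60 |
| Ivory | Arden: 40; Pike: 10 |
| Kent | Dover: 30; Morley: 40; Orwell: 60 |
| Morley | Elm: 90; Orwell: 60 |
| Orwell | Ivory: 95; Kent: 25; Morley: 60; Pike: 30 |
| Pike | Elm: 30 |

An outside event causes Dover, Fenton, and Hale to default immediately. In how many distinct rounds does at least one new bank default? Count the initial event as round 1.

Round 1 — Dover, Fenton, Hale default (initial).
  Ivory: +30+95 → 125 ≥ 70
  Kent: +20 → 20 < 30
  Orwell: +30 → 30 < 40
  Pike: +95 → 95 < 120
Round 2 — Ivory defaults.
  Arden: +40 → 40 < 110
  Pike: +10 → 105 < 120
No further defaults.

2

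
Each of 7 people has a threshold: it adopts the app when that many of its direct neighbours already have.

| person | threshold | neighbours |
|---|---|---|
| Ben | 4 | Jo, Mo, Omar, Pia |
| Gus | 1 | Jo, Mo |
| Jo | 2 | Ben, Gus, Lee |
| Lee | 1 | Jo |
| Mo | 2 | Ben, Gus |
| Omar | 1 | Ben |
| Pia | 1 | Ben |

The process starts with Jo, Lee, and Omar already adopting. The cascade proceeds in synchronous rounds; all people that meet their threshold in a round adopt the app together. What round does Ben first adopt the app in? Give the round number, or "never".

never

Round 1 — Jo, Lee, Omar adopt the app (initial).
Round 2 — checking thresholds:
  Ben: 2 of 4 neighbours < 4, not yet.
  Gus: 1 of 2 neighbours ≥ 1, adopts the app.
Round 3 — no new adoptions; cascade stops.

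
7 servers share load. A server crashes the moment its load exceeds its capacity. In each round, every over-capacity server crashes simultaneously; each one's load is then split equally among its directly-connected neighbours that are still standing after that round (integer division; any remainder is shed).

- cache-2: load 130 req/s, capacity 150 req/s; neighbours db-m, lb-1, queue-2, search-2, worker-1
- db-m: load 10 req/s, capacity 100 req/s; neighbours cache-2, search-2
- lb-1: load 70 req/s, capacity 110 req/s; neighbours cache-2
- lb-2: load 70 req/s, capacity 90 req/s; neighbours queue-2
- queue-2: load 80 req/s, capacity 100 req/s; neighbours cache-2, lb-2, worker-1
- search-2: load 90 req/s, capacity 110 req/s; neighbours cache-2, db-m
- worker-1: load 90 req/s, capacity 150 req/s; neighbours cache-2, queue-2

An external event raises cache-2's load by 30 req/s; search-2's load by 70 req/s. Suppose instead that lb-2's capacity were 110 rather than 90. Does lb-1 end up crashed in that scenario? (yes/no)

no

With lb-2's capacity at 110:
Round 1 — cache-2 at 160 > 150; search-2 at 160 > 110. cache-2, search-2 crash.
  cache-2 sheds 160 req/s to db-m, lb-1, queue-2, worker-1: 40 each.
    db-m: 10+40 = 50 ≤ 100
    lb-1: 70+40 = 110 ≤ 110
    queue-2: 80+40 = 120 > 100
    worker-1: 90+40 = 130 ≤ 150
  search-2 sheds 160 req/s to db-m: 160 each.
    db-m: 50+160 = 210 > 100
Round 2 — db-m, queue-2 crash.
  db-m sheds 210 req/s: no online neighbours, lost.
  queue-2 sheds 120 req/s to lb-2, worker-1: 60 each.
    lb-2: 70+60 = 130 > 110
    worker-1: 130+60 = 190 > 150
Round 3 — lb-2, worker-1 crash.
  lb-2 sheds 130 req/s: no online neighbours, lost.
  worker-1 sheds 190 req/s: no online neighbours, lost.
No further crashes.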